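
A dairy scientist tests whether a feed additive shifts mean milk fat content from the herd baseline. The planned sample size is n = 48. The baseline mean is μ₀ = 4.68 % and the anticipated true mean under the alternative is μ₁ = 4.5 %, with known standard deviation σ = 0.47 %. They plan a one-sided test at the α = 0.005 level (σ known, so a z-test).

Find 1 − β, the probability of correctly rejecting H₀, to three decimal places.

Standardized effect: d = |μ₁ − μ₀| / σ = |4.5 − 4.68| / 0.47 = 0.3830
Noncentrality parameter: δ = d·√n = 0.3830 × √48 = 2.6534
Critical value for a one-sided test at α = 0.005: z_α = 2.576.
Power = Φ(δ − 2.576) = Φ(0.078) = 0.5309.

Power ≈ 0.531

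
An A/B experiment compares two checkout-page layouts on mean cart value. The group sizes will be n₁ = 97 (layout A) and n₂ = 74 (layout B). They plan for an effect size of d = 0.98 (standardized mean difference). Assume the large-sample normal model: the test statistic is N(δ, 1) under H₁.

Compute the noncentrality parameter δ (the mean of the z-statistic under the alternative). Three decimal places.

δ = d / √(1/n₁ + 1/n₂) = 0.98 / √(1/97 + 1/74) = 6.3494

δ ≈ 6.349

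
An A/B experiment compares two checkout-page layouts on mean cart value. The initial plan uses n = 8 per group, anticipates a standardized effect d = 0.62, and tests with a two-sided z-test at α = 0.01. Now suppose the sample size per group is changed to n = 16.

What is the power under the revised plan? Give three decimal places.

With n = 16 per group: δ = d·√(n/2) = 0.62 × √(16/2) = 1.7536. Critical value z_{0.005} = 2.576.
Revised power = Φ(δ − 2.576) + Φ(−δ − 2.576) = Φ(-0.822) + Φ(-4.329) = 0.2055 + 0.0000 = 0.2055.

Power ≈ 0.205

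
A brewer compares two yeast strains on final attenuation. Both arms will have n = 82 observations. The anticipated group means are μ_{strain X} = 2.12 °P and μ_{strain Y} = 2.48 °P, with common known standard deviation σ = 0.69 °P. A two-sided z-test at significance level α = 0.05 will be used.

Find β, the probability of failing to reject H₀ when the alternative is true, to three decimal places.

β ≈ 0.084

Standardized effect: d = |μ_{strain X} − μ_{strain Y}| / σ = |2.12 − 2.48| / 0.69 = 0.5217
Noncentrality parameter: δ = d·√(n/2) = 0.5217 × √(82/2) = 3.3408
Critical value for a two-sided test at α = 0.05: z_{α/2} = 1.960.
Power = Φ(δ − 1.960) + Φ(−δ − 1.960) = Φ(1.381) + Φ(-5.301) = 0.9163 + 0.0000 = 0.9163.
Type II error: β = 1 − power = 1 − 0.9163 = 0.0837.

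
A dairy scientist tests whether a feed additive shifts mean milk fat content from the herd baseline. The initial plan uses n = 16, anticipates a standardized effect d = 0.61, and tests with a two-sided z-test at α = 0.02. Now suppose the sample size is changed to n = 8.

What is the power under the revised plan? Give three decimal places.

With n = 8: δ = d·√n = 0.61 × √8 = 1.7253. Critical value z_{0.01} = 2.326.
Revised power = Φ(δ − 2.326) + Φ(−δ − 2.326) = Φ(-0.601) + Φ(-4.052) = 0.2739 + 0.0000 = 0.2739.

Power ≈ 0.274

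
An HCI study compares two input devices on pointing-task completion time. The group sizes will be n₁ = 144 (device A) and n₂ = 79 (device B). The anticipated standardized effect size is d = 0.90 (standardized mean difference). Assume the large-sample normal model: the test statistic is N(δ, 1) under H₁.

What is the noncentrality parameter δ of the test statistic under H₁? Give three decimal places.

δ ≈ 6.428

δ = d / √(1/n₁ + 1/n₂) = 0.90 / √(1/144 + 1/79) = 6.4281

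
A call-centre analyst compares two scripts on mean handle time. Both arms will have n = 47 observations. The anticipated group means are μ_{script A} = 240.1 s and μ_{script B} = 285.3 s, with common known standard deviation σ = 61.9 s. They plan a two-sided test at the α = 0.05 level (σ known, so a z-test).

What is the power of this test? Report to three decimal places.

Standardized effect: d = |μ_{script A} − μ_{script B}| / σ = |240.1 − 285.3| / 61.9 = 0.7302
Noncentrality parameter: δ = d·√(n/2) = 0.7302 × √(47/2) = 3.5398
Two-sided α = 0.05 → critical value z_{0.025} = 1.960.
Power = Φ(δ − 1.960) + Φ(−δ − 1.960) = Φ(1.580) + Φ(-5.500) = 0.9429 + 0.0000 = 0.9429.

Power ≈ 0.943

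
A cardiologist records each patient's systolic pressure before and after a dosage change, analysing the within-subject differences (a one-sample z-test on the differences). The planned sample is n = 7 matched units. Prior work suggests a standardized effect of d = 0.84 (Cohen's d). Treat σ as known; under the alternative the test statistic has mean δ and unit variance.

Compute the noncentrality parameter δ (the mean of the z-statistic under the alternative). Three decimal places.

δ ≈ 2.222

δ = d·√n = 0.84 × √7 = 2.2224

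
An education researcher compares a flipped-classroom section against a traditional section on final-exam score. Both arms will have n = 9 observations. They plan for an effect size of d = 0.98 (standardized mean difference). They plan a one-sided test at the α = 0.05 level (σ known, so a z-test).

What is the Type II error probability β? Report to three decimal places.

Noncentrality parameter: δ = d·√(n/2) = 0.98 × √(9/2) = 2.0789
One-sided α = 0.05 → critical value z_{0.05} = 1.645.
Power = Φ(δ − 1.645) = Φ(0.434) = 0.6679.
Type II error: β = 1 − power = 1 − 0.6679 = 0.3321.

β ≈ 0.332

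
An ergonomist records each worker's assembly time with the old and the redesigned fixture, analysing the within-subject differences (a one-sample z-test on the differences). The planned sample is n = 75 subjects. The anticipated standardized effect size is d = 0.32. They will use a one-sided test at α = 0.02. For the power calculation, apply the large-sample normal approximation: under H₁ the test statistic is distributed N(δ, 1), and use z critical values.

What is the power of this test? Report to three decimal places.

Noncentrality parameter: δ = d·√n = 0.32 × √75 = 2.7713
One-sided α = 0.02 → critical value z_{0.02} = 2.054.
Power = Φ(δ − 2.054) = Φ(0.718) = 0.7635.

Power ≈ 0.763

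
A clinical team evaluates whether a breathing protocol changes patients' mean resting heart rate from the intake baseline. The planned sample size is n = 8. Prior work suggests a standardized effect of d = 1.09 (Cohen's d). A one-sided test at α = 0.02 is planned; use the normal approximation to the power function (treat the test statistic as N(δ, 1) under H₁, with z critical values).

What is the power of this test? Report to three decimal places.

Power ≈ 0.848

Noncentrality parameter: δ = d·√n = 1.09 × √8 = 3.0830
Critical value for a one-sided test at α = 0.02: z_α = 2.054.
Power = P(Z > 2.054 − δ) = Φ(1.029) = 0.8483.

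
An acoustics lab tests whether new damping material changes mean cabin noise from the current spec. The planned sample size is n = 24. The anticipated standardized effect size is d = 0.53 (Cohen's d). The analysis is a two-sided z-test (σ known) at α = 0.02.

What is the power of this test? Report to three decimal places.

Power ≈ 0.606

Noncentrality parameter: λ = d·√n = 0.53 × √24 = 2.5965
Two-sided α = 0.02 → critical value z_{0.01} = 2.326.
Power = Φ(λ − 2.326) + Φ(−λ − 2.326) = Φ(0.270) + Φ(-4.923) = 0.6065 + 0.0000 = 0.6065.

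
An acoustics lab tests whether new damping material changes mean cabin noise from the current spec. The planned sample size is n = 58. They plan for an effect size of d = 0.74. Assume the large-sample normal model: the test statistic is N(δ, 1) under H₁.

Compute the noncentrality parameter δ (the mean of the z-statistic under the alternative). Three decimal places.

The noncentrality parameter scales effect size by the design's sample-size factor: δ = d·√n = 0.74 × √58 = 5.6357

δ ≈ 5.636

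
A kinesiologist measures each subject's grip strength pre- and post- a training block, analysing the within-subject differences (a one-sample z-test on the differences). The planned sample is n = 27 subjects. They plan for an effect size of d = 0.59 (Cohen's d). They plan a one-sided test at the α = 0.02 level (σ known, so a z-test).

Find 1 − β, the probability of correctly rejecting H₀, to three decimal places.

Noncentrality parameter: δ = d·√n = 0.59 × √27 = 3.0657
One-sided α = 0.02 → critical value z_{0.02} = 2.054.
Power = P(Z > 2.054 − δ) = Φ(1.012) = 0.8442.

Power ≈ 0.844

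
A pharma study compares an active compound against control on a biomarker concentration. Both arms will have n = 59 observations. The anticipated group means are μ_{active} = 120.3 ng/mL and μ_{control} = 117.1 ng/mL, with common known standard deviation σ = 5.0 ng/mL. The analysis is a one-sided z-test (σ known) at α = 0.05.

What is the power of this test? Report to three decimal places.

Standardized effect: d = |μ_{active} − μ_{control}| / σ = |120.3 − 117.1| / 5.0 = 0.6400
Noncentrality parameter: δ = d·√(n/2) = 0.6400 × √(59/2) = 3.4761
Critical value for a one-sided test at α = 0.05: z_α = 1.645.
Power = Φ(δ − 1.645) = Φ(1.831) = 0.9665.

Power ≈ 0.966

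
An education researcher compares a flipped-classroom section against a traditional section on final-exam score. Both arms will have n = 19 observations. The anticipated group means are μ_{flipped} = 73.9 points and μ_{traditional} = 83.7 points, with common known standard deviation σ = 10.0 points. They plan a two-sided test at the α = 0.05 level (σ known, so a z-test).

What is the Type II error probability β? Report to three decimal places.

β ≈ 0.144

Standardized effect: d = |μ_{flipped} − μ_{traditional}| / σ = |73.9 − 83.7| / 10.0 = 0.9800
Noncentrality parameter: δ = d·√(n/2) = 0.9800 × √(19/2) = 3.0206
Two-sided α = 0.05 → critical value z_{0.025} = 1.960.
Power = Φ(δ − 1.960) + Φ(−δ − 1.960) = Φ(1.061) + Φ(-4.981) = 0.8556 + 0.0000 = 0.8556.
Type II error: β = 1 − power = 1 − 0.8556 = 0.1444.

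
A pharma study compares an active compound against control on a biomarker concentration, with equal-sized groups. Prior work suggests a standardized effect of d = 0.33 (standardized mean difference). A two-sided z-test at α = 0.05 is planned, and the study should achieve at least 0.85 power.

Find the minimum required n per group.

For power 0.85 need Φ(δ − z_{0.025}) = 0.85, so δ = z_{0.025} + z_{0.15} = 1.960 + 1.036 = 2.996.
(Ignoring the negligible lower-tail rejection probability gives the usual closed-form inversion.)
δ = d·√(n/2) ⇒ n = 2(δ/d)² = 2 × (2.996 / 0.33)² = 164.89.
Round up to the next whole unit.

n = 165 per group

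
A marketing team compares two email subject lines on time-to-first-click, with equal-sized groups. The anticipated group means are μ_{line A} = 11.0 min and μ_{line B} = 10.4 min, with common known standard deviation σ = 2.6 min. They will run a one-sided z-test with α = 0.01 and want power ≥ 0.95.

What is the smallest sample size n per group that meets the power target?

n = 593 per group

Standardized effect: d = |μ_{line A} − μ_{line B}| / σ = |11.0 − 10.4| / 2.6 = 0.2308
For power 0.95 need Φ(δ − z_{0.01}) = 0.95, so δ = z_{0.01} + z_{0.05} = 2.326 + 1.645 = 3.971.
δ = d·√(n/2) ⇒ n = 2(δ/d)² = 2 × (3.971 / 0.2308)² = 592.27.
Rounding up, n = 593 per group.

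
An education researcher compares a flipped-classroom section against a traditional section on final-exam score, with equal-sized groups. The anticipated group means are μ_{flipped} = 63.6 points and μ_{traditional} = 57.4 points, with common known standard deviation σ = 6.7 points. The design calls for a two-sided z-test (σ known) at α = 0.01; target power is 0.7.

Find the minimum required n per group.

Standardized effect: d = |μ_{flipped} − μ_{traditional}| / σ = |63.6 − 57.4| / 6.7 = 0.9254
For power 0.7 need Φ(δ − z_{0.005}) = 0.7, so δ = z_{0.005} + z_{0.30} = 2.576 + 0.524 = 3.100.
(For δ > 0 the lower-tail rejection region contributes negligibly to power, so the one-term inversion is standard.)
δ = d·√(n/2) ⇒ n = 2(δ/d)² = 2 × (3.100 / 0.9254)² = 22.45.
Round up to the next whole unit.

n = 23 per group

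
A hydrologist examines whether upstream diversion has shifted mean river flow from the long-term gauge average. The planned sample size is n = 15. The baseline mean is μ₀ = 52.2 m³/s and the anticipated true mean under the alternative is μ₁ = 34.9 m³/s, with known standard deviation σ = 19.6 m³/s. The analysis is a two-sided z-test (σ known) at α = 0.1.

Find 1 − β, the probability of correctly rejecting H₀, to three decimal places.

Power ≈ 0.962

Standardized effect: d = |μ₁ − μ₀| / σ = |34.9 − 52.2| / 19.6 = 0.8827
Noncentrality parameter: δ = d·√n = 0.8827 × √15 = 3.4185
Critical value for a two-sided test at α = 0.1: z_{α/2} = 1.645.
Power = Φ(δ − 1.645) + Φ(−δ − 1.645) = Φ(1.774) + Φ(-5.063) = 0.9619 + 0.0000 = 0.9619.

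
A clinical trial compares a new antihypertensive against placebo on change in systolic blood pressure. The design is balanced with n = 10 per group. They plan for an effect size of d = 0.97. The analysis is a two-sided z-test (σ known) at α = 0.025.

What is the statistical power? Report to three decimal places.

Noncentrality parameter: δ = d·√(n/2) = 0.97 × √(10/2) = 2.1690
Two-sided α = 0.025 → critical value z_{0.0125} = 2.241.
Power = Φ(δ − 2.241) + Φ(−δ − 2.241) = Φ(-0.072) + Φ(-4.410) = 0.4711 + 0.0000 = 0.4711.

Power ≈ 0.471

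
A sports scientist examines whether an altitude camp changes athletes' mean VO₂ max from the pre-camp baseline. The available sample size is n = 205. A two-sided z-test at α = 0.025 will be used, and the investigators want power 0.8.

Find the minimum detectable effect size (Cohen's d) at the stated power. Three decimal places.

Required noncentrality: δ = z_{0.0125} + z_{0.20} = 2.241 + 0.842 = 3.083.
(Lower-tail contribution to power is negligible for δ > 0.)
δ = d·√n ⇒ d = δ/√n = 3.083/√205 = 0.2153.

d ≈ 0.215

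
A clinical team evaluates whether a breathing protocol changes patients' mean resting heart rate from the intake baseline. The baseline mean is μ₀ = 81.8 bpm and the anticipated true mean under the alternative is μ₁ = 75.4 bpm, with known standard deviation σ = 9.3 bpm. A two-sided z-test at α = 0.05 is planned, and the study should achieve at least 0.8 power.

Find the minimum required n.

n = 17

Standardized effect: d = |μ₁ − μ₀| / σ = |75.4 − 81.8| / 9.3 = 0.6882
For power 0.8 need Φ(δ − z_{0.025}) = 0.8, so δ = z_{0.025} + z_{0.20} = 1.960 + 0.842 = 2.802.
(The Φ(−δ − z_{α/2}) term is vanishingly small for δ > 0 and is dropped in the standard sample-size formula.)
δ = d·√n ⇒ n = (δ/d)² = (2.802 / 0.6882)² = 16.57.
Rounding up, n = 17.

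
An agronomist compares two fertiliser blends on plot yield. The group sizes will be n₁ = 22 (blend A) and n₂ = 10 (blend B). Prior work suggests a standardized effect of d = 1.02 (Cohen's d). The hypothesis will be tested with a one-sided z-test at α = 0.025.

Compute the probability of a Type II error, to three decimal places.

β ≈ 0.237

Noncentrality parameter: δ = d / √(1/n₁ + 1/n₂) = 1.02 / √(1/22 + 1/10) = 2.6745
Critical value for a one-sided test at α = 0.025: z_α = 1.960.
Power = Φ(δ − 1.960) = Φ(0.714) = 0.7625.
Type II error: β = 1 − power = 1 − 0.7625 = 0.2375.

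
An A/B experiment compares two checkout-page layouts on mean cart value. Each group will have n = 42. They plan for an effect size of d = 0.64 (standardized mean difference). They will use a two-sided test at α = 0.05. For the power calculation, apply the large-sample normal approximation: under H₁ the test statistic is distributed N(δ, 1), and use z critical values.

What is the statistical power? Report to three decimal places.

Noncentrality parameter: δ = d·√(n/2) = 0.64 × √(42/2) = 2.9328
Critical value for a two-sided test at α = 0.05: z_{α/2} = 1.960.
Power = Φ(δ − 1.960) + Φ(−δ − 1.960) = Φ(0.973) + Φ(-4.893) = 0.8347 + 0.0000 = 0.8347.

Power ≈ 0.835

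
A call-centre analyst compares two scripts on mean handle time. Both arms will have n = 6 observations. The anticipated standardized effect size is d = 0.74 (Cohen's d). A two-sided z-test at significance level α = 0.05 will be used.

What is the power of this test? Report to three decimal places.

Noncentrality parameter: δ = d·√(n/2) = 0.74 × √(6/2) = 1.2817
Critical value for a two-sided test at α = 0.05: z_{α/2} = 1.960.
Power = Φ(δ − 1.960) + Φ(−δ − 1.960) = Φ(-0.678) + Φ(-3.242) = 0.2488 + 0.0006 = 0.2494.

Power ≈ 0.249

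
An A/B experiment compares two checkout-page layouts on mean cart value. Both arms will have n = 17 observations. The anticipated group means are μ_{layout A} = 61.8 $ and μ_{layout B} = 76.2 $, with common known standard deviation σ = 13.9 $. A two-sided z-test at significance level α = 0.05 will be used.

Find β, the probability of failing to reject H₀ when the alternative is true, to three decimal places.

Standardized effect: d = |μ_{layout A} − μ_{layout B}| / σ = |61.8 − 76.2| / 13.9 = 1.0360
Noncentrality parameter: δ = d·√(n/2) = 1.0360 × √(17/2) = 3.0203
Two-sided α = 0.05 → critical value z_{0.025} = 1.960.
Power = Φ(δ − 1.960) + Φ(−δ − 1.960) = Φ(1.060) + Φ(-4.980) = 0.8555 + 0.0000 = 0.8555.
Type II error: β = 1 − power = 1 − 0.8555 = 0.1445.

β ≈ 0.144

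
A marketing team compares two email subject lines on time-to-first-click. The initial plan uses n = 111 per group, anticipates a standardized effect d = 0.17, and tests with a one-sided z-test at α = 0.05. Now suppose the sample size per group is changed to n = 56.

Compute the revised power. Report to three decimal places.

With n = 56 per group: δ = d·√(n/2) = 0.17 × √(56/2) = 0.8996. Critical value z_{0.05} = 1.645.
Revised power = P(Z > 1.645 − δ) = Φ(-0.745) = 0.2280.

Power ≈ 0.228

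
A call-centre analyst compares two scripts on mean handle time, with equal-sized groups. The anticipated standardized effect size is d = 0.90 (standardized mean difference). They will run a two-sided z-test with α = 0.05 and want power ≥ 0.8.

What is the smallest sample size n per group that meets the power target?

For power 0.8 need Φ(δ − z_{0.025}) = 0.8, so δ = z_{0.025} + z_{0.20} = 1.960 + 0.842 = 2.802.
(For δ > 0 the lower-tail rejection region contributes negligibly to power, so the one-term inversion is standard.)
δ = d·√(n/2) ⇒ n = 2(δ/d)² = 2 × (2.802 / 0.90)² = 19.38.
Rounding up, n = 20 per group.

n = 20 per group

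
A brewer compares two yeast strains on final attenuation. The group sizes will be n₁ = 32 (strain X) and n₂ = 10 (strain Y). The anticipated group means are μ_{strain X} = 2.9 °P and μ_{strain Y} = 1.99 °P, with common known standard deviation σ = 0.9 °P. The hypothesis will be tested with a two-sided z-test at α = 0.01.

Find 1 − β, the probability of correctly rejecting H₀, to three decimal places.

Standardized effect: d = |μ_{strain X} − μ_{strain Y}| / σ = |2.9 − 1.99| / 0.9 = 1.0111
Noncentrality parameter: δ = d / √(1/n₁ + 1/n₂) = 1.0111 / √(1/32 + 1/10) = 2.7909
Critical value for a two-sided test at α = 0.01: z_{α/2} = 2.576.
Power = Φ(δ − 2.576) + Φ(−δ − 2.576) = Φ(0.215) + Φ(-5.367) = 0.5852 + 0.0000 = 0.5852.

Power ≈ 0.585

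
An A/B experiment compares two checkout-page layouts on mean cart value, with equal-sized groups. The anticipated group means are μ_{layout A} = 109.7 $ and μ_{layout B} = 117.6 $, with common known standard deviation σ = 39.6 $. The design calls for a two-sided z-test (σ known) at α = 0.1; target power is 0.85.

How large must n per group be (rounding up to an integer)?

Standardized effect: d = |μ_{layout A} − μ_{layout B}| / σ = |109.7 − 117.6| / 39.6 = 0.1995
Set Φ(δ − 1.645) = 0.85; then δ − 1.645 = Φ⁻¹(0.85) = 1.036, giving δ = 2.681.
(For δ > 0 the lower-tail rejection region contributes negligibly to power, so the one-term inversion is standard.)
δ = d·√(n/2) ⇒ n = 2(δ/d)² = 2 × (2.681 / 0.1995)² = 361.29.
Rounding up, n = 362 per group.

n = 362 per group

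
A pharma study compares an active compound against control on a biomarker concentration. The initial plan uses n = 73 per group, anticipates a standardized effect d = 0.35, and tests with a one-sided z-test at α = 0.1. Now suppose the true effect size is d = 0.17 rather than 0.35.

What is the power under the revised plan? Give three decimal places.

With d = 0.17: δ = d·√(n/2) = 0.17 × √(73/2) = 1.0271. Critical value z_{0.1} = 1.282.
Revised power = P(Z > 1.282 − δ) = Φ(-0.254) = 0.3996.

Power ≈ 0.400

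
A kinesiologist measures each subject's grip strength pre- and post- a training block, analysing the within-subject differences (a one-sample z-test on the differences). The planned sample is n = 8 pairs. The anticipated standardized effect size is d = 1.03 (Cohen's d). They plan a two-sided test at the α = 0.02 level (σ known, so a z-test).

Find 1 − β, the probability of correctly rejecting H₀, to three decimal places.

Noncentrality parameter: δ = d·√n = 1.03 × √8 = 2.9133
Two-sided α = 0.02 → critical value z_{0.01} = 2.326.
Power = Φ(δ − 2.326) + Φ(−δ − 2.326) = Φ(0.587) + Φ(-5.240) = 0.7214 + 0.0000 = 0.7214.

Power ≈ 0.721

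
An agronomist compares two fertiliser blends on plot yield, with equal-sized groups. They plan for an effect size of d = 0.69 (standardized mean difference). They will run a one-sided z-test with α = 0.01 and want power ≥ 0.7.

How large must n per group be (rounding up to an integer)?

Set Φ(δ − 2.326) = 0.7; then δ − 2.326 = Φ⁻¹(0.7) = 0.524, giving δ = 2.851.
δ = d·√(n/2) ⇒ n = 2(δ/d)² = 2 × (2.851 / 0.69)² = 34.14.
Rounding up, n = 35 per group.

n = 35 per group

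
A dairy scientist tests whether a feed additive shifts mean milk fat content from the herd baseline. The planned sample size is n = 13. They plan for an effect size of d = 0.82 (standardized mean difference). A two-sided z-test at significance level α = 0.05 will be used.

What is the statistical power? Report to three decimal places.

Noncentrality parameter: δ = d·√n = 0.82 × √13 = 2.9566
Critical value for a two-sided test at α = 0.05: z_{α/2} = 1.960.
Power = Φ(δ − 1.960) + Φ(−δ − 1.960) = Φ(0.997) + Φ(-4.917) = 0.8405 + 0.0000 = 0.8405.

Power ≈ 0.841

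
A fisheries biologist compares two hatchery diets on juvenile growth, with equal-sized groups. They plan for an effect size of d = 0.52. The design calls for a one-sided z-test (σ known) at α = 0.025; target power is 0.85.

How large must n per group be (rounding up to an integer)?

n = 67 per group

For power 0.85 need Φ(δ − z_{0.025}) = 0.85, so δ = z_{0.025} + z_{0.15} = 1.960 + 1.036 = 2.996.
δ = d·√(n/2) ⇒ n = 2(δ/d)² = 2 × (2.996 / 0.52)² = 66.41.
Round up to the next whole unit.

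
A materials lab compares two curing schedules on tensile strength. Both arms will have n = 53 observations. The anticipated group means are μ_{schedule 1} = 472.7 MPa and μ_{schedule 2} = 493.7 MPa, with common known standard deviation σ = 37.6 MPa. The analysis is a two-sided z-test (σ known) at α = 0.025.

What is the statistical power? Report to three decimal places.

Standardized effect: d = |μ_{schedule 1} − μ_{schedule 2}| / σ = |472.7 − 493.7| / 37.6 = 0.5585
Noncentrality parameter: λ = d·√(n/2) = 0.5585 × √(53/2) = 2.8751
Two-sided α = 0.025 → critical value z_{0.0125} = 2.241.
Power = Φ(λ − 2.241) + Φ(−λ − 2.241) = Φ(0.634) + Φ(-5.117) = 0.7369 + 0.0000 = 0.7369.

Power ≈ 0.737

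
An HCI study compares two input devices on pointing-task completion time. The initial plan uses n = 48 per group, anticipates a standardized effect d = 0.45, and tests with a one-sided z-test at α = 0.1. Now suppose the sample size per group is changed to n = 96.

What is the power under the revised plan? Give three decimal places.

Power ≈ 0.967

With n = 96 per group: δ = d·√(n/2) = 0.45 × √(96/2) = 3.1177. Critical value z_{0.1} = 1.282.
Revised power = Φ(δ − 1.282) = Φ(1.836) = 0.9668.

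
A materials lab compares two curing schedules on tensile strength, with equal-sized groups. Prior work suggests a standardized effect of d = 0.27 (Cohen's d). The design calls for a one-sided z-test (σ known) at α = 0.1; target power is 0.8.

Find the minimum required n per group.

For power 0.8 need Φ(δ − z_{0.1}) = 0.8, so δ = z_{0.1} + z_{0.20} = 1.282 + 0.842 = 2.123.
δ = d·√(n/2) ⇒ n = 2(δ/d)² = 2 × (2.123 / 0.27)² = 123.67.
Round up to the next whole unit.

n = 124 per group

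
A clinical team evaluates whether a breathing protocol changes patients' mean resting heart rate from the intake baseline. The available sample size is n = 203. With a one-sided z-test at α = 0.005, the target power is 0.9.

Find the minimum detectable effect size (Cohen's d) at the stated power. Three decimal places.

Required noncentrality: δ = z_{0.005} + z_{0.10} = 2.576 + 1.282 = 3.857.
δ = d·√n ⇒ d = δ/√n = 3.857/√203 = 0.2707.

d ≈ 0.271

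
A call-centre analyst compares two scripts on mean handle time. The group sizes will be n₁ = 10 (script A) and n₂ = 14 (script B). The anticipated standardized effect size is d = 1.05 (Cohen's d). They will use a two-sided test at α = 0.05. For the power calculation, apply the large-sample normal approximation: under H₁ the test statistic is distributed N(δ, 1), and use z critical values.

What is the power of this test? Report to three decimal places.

Power ≈ 0.718

Noncentrality parameter: δ = d / √(1/n₁ + 1/n₂) = 1.05 / √(1/10 + 1/14) = 2.5360
Two-sided α = 0.05 → critical value z_{0.025} = 1.960.
Power = Φ(δ − 1.960) + Φ(−δ − 1.960) = Φ(0.576) + Φ(-4.496) = 0.7177 + 0.0000 = 0.7177.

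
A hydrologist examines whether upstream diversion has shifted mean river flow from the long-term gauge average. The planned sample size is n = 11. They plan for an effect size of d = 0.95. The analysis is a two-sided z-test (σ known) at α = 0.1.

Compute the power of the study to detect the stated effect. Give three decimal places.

Noncentrality parameter: λ = d·√n = 0.95 × √11 = 3.1508
Critical value for a two-sided test at α = 0.1: z_{α/2} = 1.645.
Power = Φ(λ − 1.645) + Φ(−λ − 1.645) = Φ(1.506) + Φ(-4.796) = 0.9340 + 0.0000 = 0.9340.

Power ≈ 0.934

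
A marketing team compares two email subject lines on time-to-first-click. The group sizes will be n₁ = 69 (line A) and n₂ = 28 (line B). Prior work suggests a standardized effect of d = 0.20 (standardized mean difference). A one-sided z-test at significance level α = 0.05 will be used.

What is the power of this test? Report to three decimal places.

Power ≈ 0.226

Noncentrality parameter: δ = d / √(1/n₁ + 1/n₂) = 0.20 / √(1/69 + 1/28) = 0.8926
Critical value for a one-sided test at α = 0.05: z_α = 1.645.
Power = Φ(δ − 1.645) = Φ(-0.752) = 0.2259.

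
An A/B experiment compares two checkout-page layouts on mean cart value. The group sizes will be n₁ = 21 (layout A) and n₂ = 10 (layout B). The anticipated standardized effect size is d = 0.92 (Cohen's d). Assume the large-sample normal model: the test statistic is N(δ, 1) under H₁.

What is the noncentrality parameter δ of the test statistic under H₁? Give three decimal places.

δ = d / √(1/n₁ + 1/n₂) = 0.92 / √(1/21 + 1/10) = 2.3945

δ ≈ 2.395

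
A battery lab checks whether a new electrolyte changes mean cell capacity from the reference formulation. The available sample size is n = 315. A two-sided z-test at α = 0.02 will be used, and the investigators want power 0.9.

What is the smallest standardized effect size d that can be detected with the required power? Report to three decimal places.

Need Φ(δ − 2.326) = 0.9, so δ = 2.326 + 1.282 = 3.608.
(Lower-tail contribution to power is negligible for δ > 0.)
δ = d·√n ⇒ d = δ/√n = 3.608/√315 = 0.2033.

d ≈ 0.203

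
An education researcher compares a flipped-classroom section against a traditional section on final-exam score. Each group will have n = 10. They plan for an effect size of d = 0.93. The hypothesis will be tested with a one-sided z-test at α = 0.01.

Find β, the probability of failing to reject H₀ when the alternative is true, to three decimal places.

β ≈ 0.597

Noncentrality parameter: δ = d·√(n/2) = 0.93 × √(10/2) = 2.0795
One-sided α = 0.01 → critical value z_{0.01} = 2.326.
Power = Φ(δ − 2.326) = Φ(-0.247) = 0.4025.
Type II error: β = 1 − power = 1 − 0.4025 = 0.5975.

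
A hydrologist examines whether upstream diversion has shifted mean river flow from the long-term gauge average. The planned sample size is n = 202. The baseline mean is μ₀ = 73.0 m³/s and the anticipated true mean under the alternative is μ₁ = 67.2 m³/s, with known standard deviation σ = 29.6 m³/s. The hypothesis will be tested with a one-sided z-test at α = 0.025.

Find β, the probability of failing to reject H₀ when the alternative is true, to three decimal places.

β ≈ 0.205

Standardized effect: d = |μ₁ − μ₀| / σ = |67.2 − 73.0| / 29.6 = 0.1959
Noncentrality parameter: δ = d·√n = 0.1959 × √202 = 2.7849
One-sided α = 0.025 → critical value z_{0.025} = 1.960.
Power = Φ(δ − 1.960) = Φ(0.825) = 0.7953.
Type II error: β = 1 − power = 1 − 0.7953 = 0.2047.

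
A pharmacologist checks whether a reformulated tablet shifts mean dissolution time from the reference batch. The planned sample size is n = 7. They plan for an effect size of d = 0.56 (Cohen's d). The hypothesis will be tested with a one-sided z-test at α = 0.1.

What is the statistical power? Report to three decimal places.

Noncentrality parameter: δ = d·√n = 0.56 × √7 = 1.4816
Critical value for a one-sided test at α = 0.1: z_α = 1.282.
Power = Φ(δ − 1.282) = Φ(0.200) = 0.5793.

Power ≈ 0.579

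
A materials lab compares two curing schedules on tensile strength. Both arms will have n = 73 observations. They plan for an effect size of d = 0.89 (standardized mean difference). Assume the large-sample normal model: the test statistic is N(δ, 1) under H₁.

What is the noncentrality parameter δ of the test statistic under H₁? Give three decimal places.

The noncentrality parameter scales effect size by the design's sample-size factor: δ = d·√(n/2) = 0.89 × √(73/2) = 5.3770

δ ≈ 5.377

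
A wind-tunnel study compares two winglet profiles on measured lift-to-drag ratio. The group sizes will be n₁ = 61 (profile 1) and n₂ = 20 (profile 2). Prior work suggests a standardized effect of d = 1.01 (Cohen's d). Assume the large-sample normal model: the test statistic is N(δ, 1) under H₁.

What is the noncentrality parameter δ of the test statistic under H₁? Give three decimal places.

δ ≈ 3.920

The noncentrality parameter scales effect size by the design's sample-size factor: δ = d / √(1/n₁ + 1/n₂) = 1.01 / √(1/61 + 1/20) = 3.9198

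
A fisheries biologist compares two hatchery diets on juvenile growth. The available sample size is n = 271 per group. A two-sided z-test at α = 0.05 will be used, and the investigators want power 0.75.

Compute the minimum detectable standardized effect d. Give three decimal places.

d ≈ 0.226

Need Φ(δ − 1.960) = 0.75, so δ = 1.960 + 0.674 = 2.634.
(The second rejection-region term Φ(−δ − z_{α/2}) is negligible and dropped.)
δ = d·√(n/2) ⇒ d = δ/√(n/2) = 2.634/√(271/2) = 0.2263.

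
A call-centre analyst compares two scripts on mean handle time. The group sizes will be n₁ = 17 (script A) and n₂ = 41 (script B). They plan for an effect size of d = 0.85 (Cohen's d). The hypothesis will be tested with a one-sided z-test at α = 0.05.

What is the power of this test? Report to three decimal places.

Noncentrality parameter: δ = d / √(1/n₁ + 1/n₂) = 0.85 / √(1/17 + 1/41) = 2.9466
Critical value for a one-sided test at α = 0.05: z_α = 1.645.
Power = Φ(δ − 1.645) = Φ(1.302) = 0.9035.

Power ≈ 0.903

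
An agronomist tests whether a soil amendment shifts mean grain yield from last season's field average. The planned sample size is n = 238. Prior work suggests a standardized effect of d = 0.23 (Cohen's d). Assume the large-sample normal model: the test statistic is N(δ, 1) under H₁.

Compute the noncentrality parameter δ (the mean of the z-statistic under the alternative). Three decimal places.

δ = d·√n = 0.23 × √238 = 3.5483

δ ≈ 3.548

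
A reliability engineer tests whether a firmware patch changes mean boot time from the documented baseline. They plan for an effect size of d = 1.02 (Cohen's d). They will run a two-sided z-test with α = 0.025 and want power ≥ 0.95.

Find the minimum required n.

For power 0.95 need Φ(δ − z_{0.0125}) = 0.95, so δ = z_{0.0125} + z_{0.05} = 2.241 + 1.645 = 3.886.
(Ignoring the negligible lower-tail rejection probability gives the usual closed-form inversion.)
δ = d·√n ⇒ n = (δ/d)² = (3.886 / 1.02)² = 14.52.
Rounding up, n = 15.

n = 15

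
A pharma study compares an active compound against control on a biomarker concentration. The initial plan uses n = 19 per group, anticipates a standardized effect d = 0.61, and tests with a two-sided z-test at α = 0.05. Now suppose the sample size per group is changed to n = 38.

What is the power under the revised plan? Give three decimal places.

With n = 38 per group: δ = d·√(n/2) = 0.61 × √(38/2) = 2.6589. Critical value z_{0.025} = 1.960.
Revised power = Φ(δ − 1.960) + Φ(−δ − 1.960) = Φ(0.699) + Φ(-4.619) = 0.7577 + 0.0000 = 0.7577.

Power ≈ 0.758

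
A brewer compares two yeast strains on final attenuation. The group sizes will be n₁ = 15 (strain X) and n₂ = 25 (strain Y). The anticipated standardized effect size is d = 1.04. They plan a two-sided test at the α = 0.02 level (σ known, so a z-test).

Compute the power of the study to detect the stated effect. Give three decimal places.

Power ≈ 0.805

Noncentrality parameter: δ = d / √(1/n₁ + 1/n₂) = 1.04 / √(1/15 + 1/25) = 3.1843
Two-sided α = 0.02 → critical value z_{0.01} = 2.326.
Power = Φ(δ − 2.326) + Φ(−δ − 2.326) = Φ(0.858) + Φ(-5.511) = 0.8046 + 0.0000 = 0.8046.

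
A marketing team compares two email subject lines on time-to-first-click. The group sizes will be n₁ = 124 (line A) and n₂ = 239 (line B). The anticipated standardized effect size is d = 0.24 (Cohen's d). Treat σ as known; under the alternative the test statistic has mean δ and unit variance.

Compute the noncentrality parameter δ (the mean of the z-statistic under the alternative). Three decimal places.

The noncentrality parameter scales effect size by the design's sample-size factor: δ = d / √(1/n₁ + 1/n₂) = 0.24 / √(1/124 + 1/239) = 2.1685

δ ≈ 2.169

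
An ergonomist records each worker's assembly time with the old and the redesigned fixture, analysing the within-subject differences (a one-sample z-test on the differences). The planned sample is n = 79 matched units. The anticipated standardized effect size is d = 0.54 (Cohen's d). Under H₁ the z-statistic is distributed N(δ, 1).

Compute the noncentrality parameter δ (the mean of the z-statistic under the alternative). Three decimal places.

δ ≈ 4.800

The noncentrality parameter scales effect size by the design's sample-size factor: δ = d·√n = 0.54 × √79 = 4.7996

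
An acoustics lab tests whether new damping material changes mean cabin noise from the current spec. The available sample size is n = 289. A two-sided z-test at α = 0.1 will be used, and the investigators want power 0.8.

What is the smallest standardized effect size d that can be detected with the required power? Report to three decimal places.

d ≈ 0.146

Required noncentrality: δ = z_{0.05} + z_{0.20} = 1.645 + 0.842 = 2.486.
(Lower-tail contribution to power is negligible for δ > 0.)
δ = d·√n ⇒ d = δ/√n = 2.486/√289 = 0.1463.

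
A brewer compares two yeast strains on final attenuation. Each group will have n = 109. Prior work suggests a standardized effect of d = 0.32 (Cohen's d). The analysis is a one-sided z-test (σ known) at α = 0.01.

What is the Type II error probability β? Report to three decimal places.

β ≈ 0.486

Noncentrality parameter: δ = d·√(n/2) = 0.32 × √(109/2) = 2.3624
One-sided α = 0.01 → critical value z_{0.01} = 2.326.
Power = Φ(δ − 2.326) = Φ(0.036) = 0.5144.
Type II error: β = 1 − power = 1 − 0.5144 = 0.4856.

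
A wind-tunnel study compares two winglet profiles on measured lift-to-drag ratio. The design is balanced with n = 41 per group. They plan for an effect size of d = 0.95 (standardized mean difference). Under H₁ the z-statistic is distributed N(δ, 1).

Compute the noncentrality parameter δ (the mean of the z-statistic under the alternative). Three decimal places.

δ ≈ 4.301

δ = d·√(n/2) = 0.95 × √(41/2) = 4.3013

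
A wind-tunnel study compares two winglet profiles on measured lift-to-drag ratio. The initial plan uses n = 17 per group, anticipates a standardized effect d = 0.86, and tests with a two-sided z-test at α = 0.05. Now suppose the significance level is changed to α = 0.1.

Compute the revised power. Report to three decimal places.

δ = d·√(n/2) = 0.86 × √(17/2) = 2.5073 (unchanged). New critical value: z_{0.05} = 1.645.
Revised power = Φ(δ − 1.645) + Φ(−δ − 1.645) = Φ(0.862) + Φ(-4.152) = 0.8058 + 0.0000 = 0.8058.

Power ≈ 0.806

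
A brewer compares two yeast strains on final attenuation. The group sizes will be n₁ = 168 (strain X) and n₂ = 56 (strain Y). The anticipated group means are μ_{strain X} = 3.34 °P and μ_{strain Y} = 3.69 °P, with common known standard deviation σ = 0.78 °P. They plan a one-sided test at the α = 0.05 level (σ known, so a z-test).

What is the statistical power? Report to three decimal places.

Standardized effect: d = |μ_{strain X} − μ_{strain Y}| / σ = |3.34 − 3.69| / 0.78 = 0.4487
Noncentrality parameter: δ = d / √(1/n₁ + 1/n₂) = 0.4487 / √(1/168 + 1/56) = 2.9080
Critical value for a one-sided test at α = 0.05: z_α = 1.645.
Power = P(Z > 1.645 − δ) = Φ(1.263) = 0.8967.

Power ≈ 0.897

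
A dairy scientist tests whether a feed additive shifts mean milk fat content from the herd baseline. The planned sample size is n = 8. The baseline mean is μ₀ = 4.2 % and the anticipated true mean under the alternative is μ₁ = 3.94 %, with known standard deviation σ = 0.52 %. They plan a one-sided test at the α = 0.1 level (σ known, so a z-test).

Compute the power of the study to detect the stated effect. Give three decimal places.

Standardized effect: d = |μ₁ − μ₀| / σ = |3.94 − 4.2| / 0.52 = 0.5000
Noncentrality parameter: δ = d·√n = 0.5000 × √8 = 1.4142
One-sided α = 0.1 → critical value z_{0.1} = 1.282.
Power = P(Z > 1.282 − δ) = Φ(0.133) = 0.5528.

Power ≈ 0.553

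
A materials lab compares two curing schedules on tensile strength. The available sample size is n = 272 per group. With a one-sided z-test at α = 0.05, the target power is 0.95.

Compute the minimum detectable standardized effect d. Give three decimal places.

Need Φ(δ − 1.645) = 0.95, so δ = 1.645 + 1.645 = 3.290.
δ = d·√(n/2) ⇒ d = δ/√(n/2) = 3.290/√(272/2) = 0.2821.

d ≈ 0.282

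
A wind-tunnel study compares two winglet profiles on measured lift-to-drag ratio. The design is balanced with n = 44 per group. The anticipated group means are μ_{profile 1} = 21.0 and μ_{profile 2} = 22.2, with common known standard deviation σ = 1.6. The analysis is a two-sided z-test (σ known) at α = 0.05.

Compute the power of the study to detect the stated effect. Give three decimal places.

Power ≈ 0.940

Standardized effect: d = |μ_{profile 1} − μ_{profile 2}| / σ = |21.0 − 22.2| / 1.6 = 0.7500
Noncentrality parameter: δ = d·√(n/2) = 0.7500 × √(44/2) = 3.5178
Critical value for a two-sided test at α = 0.05: z_{α/2} = 1.960.
Power = Φ(δ − 1.960) + Φ(−δ − 1.960) = Φ(1.558) + Φ(-5.478) = 0.9404 + 0.0000 = 0.9404.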